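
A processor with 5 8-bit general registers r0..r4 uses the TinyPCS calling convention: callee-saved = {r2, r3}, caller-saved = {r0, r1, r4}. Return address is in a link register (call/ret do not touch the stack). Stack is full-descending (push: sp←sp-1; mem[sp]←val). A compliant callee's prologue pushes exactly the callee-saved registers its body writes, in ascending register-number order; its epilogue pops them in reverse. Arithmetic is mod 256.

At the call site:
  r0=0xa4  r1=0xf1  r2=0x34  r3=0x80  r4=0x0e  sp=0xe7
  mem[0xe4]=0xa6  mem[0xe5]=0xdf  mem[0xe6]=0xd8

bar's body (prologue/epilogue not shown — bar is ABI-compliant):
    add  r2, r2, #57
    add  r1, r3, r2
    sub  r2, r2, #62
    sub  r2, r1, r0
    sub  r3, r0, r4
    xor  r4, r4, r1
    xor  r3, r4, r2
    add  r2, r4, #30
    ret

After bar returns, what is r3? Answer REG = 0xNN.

prologue: push r2 → mem[0xe6]=0x34, sp=0xe6
prologue: push r3 → mem[0xe5]=0x80, sp=0xe5
body[0] add  r2, r2, #57 → r2=0x6d
body[1] add  r1, r3, r2 → r1=0xed
body[2] sub  r2, r2, #62 → r2=0x2f
body[3] sub  r2, r1, r0 → r2=0x49
body[4] sub  r3, r0, r4 → r3=0x96
body[5] xor  r4, r4, r1 → r4=0xe3
body[6] xor  r3, r4, r2 → r3=0xaa
body[7] add  r2, r4, #30 → r2=0x01
epilogue: pop r3=0x80, sp=0xe6
epilogue: pop r2=0x34, sp=0xe7
r3 is callee-saved → restored

REG = 0x80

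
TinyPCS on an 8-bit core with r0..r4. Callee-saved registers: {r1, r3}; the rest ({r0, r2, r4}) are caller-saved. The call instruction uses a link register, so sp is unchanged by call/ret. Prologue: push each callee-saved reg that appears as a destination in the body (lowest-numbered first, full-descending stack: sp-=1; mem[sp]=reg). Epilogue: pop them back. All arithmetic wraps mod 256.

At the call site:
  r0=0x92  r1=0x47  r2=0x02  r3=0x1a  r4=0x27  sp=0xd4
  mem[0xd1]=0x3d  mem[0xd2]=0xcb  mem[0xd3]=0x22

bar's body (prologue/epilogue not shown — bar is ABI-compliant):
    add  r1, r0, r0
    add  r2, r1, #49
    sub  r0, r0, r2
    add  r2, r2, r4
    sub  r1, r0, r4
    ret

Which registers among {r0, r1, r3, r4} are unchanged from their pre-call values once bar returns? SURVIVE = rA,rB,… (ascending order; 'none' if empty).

SURVIVE = r1,r3,r4

prologue: push r1 -> mem[0xd3]=0x47, sp=0xd3
body[0] add  r1, r0, r0 -> r1=0x24
body[1] add  r2, r1, #49 -> r2=0x55
body[2] sub  r0, r0, r2 -> r0=0x3d
body[3] add  r2, r2, r4 -> r2=0x7c
body[4] sub  r1, r0, r4 -> r1=0x16
epilogue: pop r1=0x47, sp=0xd4
r0: caller-saved, written=True
r1: callee-saved, written=True
r3: callee-saved, written=False
r4: caller-saved, written=False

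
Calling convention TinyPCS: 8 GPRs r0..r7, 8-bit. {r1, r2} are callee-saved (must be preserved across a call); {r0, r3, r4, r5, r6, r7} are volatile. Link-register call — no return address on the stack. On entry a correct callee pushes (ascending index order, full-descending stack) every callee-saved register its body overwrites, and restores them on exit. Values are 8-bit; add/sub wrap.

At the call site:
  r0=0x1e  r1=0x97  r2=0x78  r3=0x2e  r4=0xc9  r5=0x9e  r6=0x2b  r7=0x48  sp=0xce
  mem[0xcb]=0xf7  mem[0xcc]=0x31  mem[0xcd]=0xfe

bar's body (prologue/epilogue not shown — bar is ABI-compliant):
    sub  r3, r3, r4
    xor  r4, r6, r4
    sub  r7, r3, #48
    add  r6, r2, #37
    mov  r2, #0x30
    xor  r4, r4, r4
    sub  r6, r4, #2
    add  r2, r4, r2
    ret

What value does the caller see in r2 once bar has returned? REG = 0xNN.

REG = 0x78

prologue: push r2 -> mem[0xcd]=0x78, sp=0xcd
body[0] sub  r3, r3, r4 -> r3=0x65
body[1] xor  r4, r6, r4 -> r4=0xe2
body[2] sub  r7, r3, #48 -> r7=0x35
body[3] add  r6, r2, #37 -> r6=0x9d
body[4] mov  r2, #0x30 -> r2=0x30
body[5] xor  r4, r4, r4 -> r4=0x00
body[6] sub  r6, r4, #2 -> r6=0xfe
body[7] add  r2, r4, r2 -> r2=0x30
epilogue: pop r2=0x78, sp=0xce
r2 is callee-saved -> restored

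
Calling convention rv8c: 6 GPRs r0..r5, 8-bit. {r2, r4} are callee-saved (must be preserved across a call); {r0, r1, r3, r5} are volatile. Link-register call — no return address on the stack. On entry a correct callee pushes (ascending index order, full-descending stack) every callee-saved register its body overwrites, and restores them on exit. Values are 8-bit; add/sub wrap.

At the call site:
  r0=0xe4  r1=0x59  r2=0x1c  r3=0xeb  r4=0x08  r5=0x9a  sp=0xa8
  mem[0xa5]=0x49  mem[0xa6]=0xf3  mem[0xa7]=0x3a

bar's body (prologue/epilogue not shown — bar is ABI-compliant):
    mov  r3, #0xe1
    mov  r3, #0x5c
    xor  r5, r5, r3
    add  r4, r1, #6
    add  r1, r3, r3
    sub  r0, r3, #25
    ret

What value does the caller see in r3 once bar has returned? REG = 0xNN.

prologue: push r4 → mem[0xa7]=0x08, sp=0xa7
body[0] mov  r3, #0xe1 → r3=0xe1
body[1] mov  r3, #0x5c → r3=0x5c
body[2] xor  r5, r5, r3 → r5=0xc6
body[3] add  r4, r1, #6 → r4=0x5f
body[4] add  r1, r3, r3 → r1=0xb8
body[5] sub  r0, r3, #25 → r0=0x43
epilogue: pop r4=0x08, sp=0xa8
r3 is caller-saved → body value

REG = 0x5c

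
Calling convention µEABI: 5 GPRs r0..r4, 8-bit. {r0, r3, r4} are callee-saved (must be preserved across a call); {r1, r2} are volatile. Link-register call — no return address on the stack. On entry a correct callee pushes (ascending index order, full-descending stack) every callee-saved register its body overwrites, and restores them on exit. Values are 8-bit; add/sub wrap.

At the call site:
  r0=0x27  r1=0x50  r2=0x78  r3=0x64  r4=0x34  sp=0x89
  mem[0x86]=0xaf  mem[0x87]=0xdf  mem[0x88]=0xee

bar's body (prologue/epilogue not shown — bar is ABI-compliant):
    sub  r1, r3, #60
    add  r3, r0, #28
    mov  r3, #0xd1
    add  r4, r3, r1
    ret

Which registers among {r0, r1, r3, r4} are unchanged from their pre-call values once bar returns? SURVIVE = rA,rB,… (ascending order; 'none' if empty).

prologue: push r3 → mem[0x88]=0x64, sp=0x88
prologue: push r4 → mem[0x87]=0x34, sp=0x87
body[0] sub  r1, r3, #60 → r1=0x28
body[1] add  r3, r0, #28 → r3=0x43
body[2] mov  r3, #0xd1 → r3=0xd1
body[3] add  r4, r3, r1 → r4=0xf9
epilogue: pop r4=0x34, sp=0x88
epilogue: pop r3=0x64, sp=0x89
r0: callee-saved, written=False
r1: caller-saved, written=True
r3: callee-saved, written=True
r4: callee-saved, written=True

SURVIVE = r0,r3,r4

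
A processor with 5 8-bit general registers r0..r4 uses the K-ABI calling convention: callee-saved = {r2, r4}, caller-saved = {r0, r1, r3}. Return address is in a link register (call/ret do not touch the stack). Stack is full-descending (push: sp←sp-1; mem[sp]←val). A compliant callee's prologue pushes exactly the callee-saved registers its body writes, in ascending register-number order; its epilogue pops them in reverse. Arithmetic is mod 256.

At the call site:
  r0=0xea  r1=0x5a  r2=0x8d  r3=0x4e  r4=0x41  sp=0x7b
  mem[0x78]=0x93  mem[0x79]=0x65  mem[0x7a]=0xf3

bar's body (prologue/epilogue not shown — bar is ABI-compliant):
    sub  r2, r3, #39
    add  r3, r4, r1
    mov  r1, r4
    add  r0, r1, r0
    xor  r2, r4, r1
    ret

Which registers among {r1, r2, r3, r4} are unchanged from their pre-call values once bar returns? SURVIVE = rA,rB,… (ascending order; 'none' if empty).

SURVIVE = r2,r4

prologue: push r2 → mem[0x7a]=0x8d, sp=0x7a
body[0] sub  r2, r3, #39 → r2=0x27
body[1] add  r3, r4, r1 → r3=0x9b
body[2] mov  r1, r4 → r1=0x41
body[3] add  r0, r1, r0 → r0=0x2b
body[4] xor  r2, r4, r1 → r2=0x00
epilogue: pop r2=0x8d, sp=0x7b
r1: caller-saved, written=True
r2: callee-saved, written=True
r3: caller-saved, written=True
r4: callee-saved, written=False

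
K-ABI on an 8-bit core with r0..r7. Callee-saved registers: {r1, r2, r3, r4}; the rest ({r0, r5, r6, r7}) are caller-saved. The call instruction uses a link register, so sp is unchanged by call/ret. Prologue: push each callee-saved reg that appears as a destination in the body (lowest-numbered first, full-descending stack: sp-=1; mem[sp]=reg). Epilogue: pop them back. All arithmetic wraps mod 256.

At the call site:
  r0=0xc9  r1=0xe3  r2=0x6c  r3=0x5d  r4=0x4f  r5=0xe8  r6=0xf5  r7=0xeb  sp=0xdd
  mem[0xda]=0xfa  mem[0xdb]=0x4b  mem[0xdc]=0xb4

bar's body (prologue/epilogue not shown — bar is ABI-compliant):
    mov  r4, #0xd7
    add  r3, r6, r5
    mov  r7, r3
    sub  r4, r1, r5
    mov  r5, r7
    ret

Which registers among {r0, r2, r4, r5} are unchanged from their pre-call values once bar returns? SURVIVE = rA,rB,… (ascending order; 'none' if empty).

SURVIVE = r0,r2,r4

prologue: push r3 -> mem[0xdc]=0x5d, sp=0xdc
prologue: push r4 -> mem[0xdb]=0x4f, sp=0xdb
body[0] mov  r4, #0xd7 -> r4=0xd7
body[1] add  r3, r6, r5 -> r3=0xdd
body[2] mov  r7, r3 -> r7=0xdd
body[3] sub  r4, r1, r5 -> r4=0xfb
body[4] mov  r5, r7 -> r5=0xdd
epilogue: pop r4=0x4f, sp=0xdc
epilogue: pop r3=0x5d, sp=0xdd
r0: caller-saved, written=False
r2: callee-saved, written=False
r4: callee-saved, written=True
r5: caller-saved, written=True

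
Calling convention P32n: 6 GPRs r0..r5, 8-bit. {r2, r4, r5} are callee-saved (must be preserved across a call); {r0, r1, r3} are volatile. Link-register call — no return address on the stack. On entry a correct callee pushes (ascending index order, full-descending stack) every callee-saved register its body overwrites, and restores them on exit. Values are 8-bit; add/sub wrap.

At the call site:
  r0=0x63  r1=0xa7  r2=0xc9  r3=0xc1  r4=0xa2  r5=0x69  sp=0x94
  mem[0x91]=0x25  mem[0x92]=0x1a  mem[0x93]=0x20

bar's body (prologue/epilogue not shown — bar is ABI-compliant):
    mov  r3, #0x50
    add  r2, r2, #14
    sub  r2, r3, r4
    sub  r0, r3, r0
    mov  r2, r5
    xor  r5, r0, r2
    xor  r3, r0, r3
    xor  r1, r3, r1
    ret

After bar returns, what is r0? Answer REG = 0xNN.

prologue: push r2 → mem[0x93]=0xc9, sp=0x93
prologue: push r5 → mem[0x92]=0x69, sp=0x92
body[0] mov  r3, #0x50 → r3=0x50
body[1] add  r2, r2, #14 → r2=0xd7
body[2] sub  r2, r3, r4 → r2=0xae
body[3] sub  r0, r3, r0 → r0=0xed
body[4] mov  r2, r5 → r2=0x69
body[5] xor  r5, r0, r2 → r5=0x84
body[6] xor  r3, r0, r3 → r3=0xbd
body[7] xor  r1, r3, r1 → r1=0x1a
epilogue: pop r5=0x69, sp=0x93
epilogue: pop r2=0xc9, sp=0x94
r0 is caller-saved → body value

REG = 0xed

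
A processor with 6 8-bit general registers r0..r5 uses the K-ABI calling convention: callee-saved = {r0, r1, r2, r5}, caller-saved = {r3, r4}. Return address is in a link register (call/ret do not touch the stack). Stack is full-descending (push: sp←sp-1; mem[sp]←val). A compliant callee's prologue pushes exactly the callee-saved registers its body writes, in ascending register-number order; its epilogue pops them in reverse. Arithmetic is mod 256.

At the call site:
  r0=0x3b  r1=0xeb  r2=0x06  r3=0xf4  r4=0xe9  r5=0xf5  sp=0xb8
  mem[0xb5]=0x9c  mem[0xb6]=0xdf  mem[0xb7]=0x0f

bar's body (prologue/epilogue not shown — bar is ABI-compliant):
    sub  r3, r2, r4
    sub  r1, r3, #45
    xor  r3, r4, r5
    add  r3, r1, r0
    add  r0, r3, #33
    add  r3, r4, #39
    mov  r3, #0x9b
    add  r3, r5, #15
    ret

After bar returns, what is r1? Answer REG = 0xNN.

prologue: push r0 -> mem[0xb7]=0x3b, sp=0xb7
prologue: push r1 -> mem[0xb6]=0xeb, sp=0xb6
body[0] sub  r3, r2, r4 -> r3=0x1d
body[1] sub  r1, r3, #45 -> r1=0xf0
body[2] xor  r3, r4, r5 -> r3=0x1c
body[3] add  r3, r1, r0 -> r3=0x2b
body[4] add  r0, r3, #33 -> r0=0x4c
body[5] add  r3, r4, #39 -> r3=0x10
body[6] mov  r3, #0x9b -> r3=0x9b
body[7] add  r3, r5, #15 -> r3=0x04
epilogue: pop r1=0xeb, sp=0xb7
epilogue: pop r0=0x3b, sp=0xb8
r1 is callee-saved -> restored

REG = 0xeb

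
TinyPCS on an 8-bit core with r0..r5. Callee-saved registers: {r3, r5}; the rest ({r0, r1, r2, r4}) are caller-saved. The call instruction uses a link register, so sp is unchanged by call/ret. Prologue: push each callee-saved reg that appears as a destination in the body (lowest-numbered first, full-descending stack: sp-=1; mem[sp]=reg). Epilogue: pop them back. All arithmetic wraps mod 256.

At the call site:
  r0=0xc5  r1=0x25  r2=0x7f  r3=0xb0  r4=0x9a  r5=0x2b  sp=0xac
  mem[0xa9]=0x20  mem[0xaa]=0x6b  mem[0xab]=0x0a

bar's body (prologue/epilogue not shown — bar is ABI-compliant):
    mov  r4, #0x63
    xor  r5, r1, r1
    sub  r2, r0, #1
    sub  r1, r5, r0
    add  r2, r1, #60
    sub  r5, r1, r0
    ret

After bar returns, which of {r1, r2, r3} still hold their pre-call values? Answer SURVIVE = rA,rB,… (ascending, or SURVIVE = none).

prologue: push r5 -> mem[0xab]=0x2b, sp=0xab
body[0] mov  r4, #0x63 -> r4=0x63
body[1] xor  r5, r1, r1 -> r5=0x00
body[2] sub  r2, r0, #1 -> r2=0xc4
body[3] sub  r1, r5, r0 -> r1=0x3b
body[4] add  r2, r1, #60 -> r2=0x77
body[5] sub  r5, r1, r0 -> r5=0x76
epilogue: pop r5=0x2b, sp=0xac
r1: caller-saved, written=True
r2: caller-saved, written=True
r3: callee-saved, written=False

SURVIVE = r3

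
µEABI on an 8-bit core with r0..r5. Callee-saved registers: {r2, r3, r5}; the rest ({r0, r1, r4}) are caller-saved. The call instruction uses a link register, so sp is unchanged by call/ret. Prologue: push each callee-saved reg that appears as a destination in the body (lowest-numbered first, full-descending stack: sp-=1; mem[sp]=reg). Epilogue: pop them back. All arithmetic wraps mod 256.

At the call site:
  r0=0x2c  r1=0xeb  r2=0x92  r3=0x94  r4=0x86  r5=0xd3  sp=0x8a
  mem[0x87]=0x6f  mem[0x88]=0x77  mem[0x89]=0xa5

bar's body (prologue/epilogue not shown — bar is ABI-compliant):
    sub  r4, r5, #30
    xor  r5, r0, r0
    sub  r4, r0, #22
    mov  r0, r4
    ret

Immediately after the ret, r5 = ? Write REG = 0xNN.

REG = 0xd3

prologue: push r5 -> mem[0x89]=0xd3, sp=0x89
body[0] sub  r4, r5, #30 -> r4=0xb5
body[1] xor  r5, r0, r0 -> r5=0x00
body[2] sub  r4, r0, #22 -> r4=0x16
body[3] mov  r0, r4 -> r0=0x16
epilogue: pop r5=0xd3, sp=0x8a
r5 is callee-saved -> restored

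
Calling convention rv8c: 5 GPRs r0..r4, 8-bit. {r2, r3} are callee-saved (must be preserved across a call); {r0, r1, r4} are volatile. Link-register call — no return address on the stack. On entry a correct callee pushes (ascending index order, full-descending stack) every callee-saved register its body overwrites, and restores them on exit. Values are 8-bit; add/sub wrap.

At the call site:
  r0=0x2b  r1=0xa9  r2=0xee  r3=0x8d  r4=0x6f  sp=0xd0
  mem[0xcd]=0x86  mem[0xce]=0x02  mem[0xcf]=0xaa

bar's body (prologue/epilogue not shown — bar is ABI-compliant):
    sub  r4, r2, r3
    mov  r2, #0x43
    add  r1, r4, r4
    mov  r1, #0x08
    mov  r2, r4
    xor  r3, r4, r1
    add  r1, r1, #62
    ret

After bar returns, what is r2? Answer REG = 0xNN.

REG = 0xee

prologue: push r2 → mem[0xcf]=0xee, sp=0xcf
prologue: push r3 → mem[0xce]=0x8d, sp=0xce
body[0] sub  r4, r2, r3 → r4=0x61
body[1] mov  r2, #0x43 → r2=0x43
body[2] add  r1, r4, r4 → r1=0xc2
body[3] mov  r1, #0x08 → r1=0x08
body[4] mov  r2, r4 → r2=0x61
body[5] xor  r3, r4, r1 → r3=0x69
body[6] add  r1, r1, #62 → r1=0x46
epilogue: pop r3=0x8d, sp=0xcf
epilogue: pop r2=0xee, sp=0xd0
r2 is callee-saved → restored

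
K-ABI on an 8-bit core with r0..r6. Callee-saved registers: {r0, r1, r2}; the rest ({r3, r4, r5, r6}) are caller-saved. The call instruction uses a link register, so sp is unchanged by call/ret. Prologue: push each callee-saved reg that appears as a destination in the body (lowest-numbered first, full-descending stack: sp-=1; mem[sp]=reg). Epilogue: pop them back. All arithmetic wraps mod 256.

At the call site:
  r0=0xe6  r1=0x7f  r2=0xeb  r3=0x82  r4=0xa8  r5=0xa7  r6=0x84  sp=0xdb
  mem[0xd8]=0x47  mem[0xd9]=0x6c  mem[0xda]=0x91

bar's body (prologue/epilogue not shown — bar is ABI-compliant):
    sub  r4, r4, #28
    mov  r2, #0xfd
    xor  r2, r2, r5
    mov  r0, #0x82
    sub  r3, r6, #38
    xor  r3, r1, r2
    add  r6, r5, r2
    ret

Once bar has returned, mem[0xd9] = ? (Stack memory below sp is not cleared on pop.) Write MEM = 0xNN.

MEM = 0xeb

prologue: push r0 -> mem[0xda]=0xe6, sp=0xda
prologue: push r2 -> mem[0xd9]=0xeb, sp=0xd9
body[0] sub  r4, r4, #28 -> r4=0x8c
body[1] mov  r2, #0xfd -> r2=0xfd
body[2] xor  r2, r2, r5 -> r2=0x5a
body[3] mov  r0, #0x82 -> r0=0x82
body[4] sub  r3, r6, #38 -> r3=0x5e
body[5] xor  r3, r1, r2 -> r3=0x25
body[6] add  r6, r5, r2 -> r6=0x01
epilogue: pop r2=0xeb, sp=0xda
epilogue: pop r0=0xe6, sp=0xdb
prologue pushed ['r0', 'r2'] at ['0xda', '0xd9']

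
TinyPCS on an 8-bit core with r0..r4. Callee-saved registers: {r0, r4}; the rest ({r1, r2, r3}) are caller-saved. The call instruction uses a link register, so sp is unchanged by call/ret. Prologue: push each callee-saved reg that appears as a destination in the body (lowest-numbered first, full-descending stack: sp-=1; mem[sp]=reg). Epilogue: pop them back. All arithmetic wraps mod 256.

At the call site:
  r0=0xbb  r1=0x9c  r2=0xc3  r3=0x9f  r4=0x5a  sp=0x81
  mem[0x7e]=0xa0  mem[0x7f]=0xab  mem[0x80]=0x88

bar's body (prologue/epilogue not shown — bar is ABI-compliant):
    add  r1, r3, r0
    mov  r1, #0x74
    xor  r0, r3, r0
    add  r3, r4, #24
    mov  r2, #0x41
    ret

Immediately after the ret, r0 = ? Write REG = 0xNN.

prologue: push r0 -> mem[0x80]=0xbb, sp=0x80
body[0] add  r1, r3, r0 -> r1=0x5a
body[1] mov  r1, #0x74 -> r1=0x74
body[2] xor  r0, r3, r0 -> r0=0x24
body[3] add  r3, r4, #24 -> r3=0x72
body[4] mov  r2, #0x41 -> r2=0x41
epilogue: pop r0=0xbb, sp=0x81
r0 is callee-saved -> restored

REG = 0xbb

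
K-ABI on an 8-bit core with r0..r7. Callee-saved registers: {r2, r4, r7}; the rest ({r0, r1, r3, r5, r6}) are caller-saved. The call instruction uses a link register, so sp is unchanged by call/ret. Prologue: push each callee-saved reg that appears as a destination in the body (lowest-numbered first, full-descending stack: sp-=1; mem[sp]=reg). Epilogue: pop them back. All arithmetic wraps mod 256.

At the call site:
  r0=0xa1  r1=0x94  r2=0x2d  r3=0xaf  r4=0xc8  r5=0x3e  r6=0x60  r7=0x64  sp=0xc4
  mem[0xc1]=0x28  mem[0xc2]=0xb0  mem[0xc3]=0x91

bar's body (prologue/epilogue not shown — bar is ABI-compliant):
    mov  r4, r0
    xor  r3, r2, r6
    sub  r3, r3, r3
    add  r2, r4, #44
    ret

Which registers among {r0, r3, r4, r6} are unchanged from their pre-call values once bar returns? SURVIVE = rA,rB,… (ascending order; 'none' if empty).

SURVIVE = r0,r4,r6

prologue: push r2 → mem[0xc3]=0x2d, sp=0xc3
prologue: push r4 → mem[0xc2]=0xc8, sp=0xc2
body[0] mov  r4, r0 → r4=0xa1
body[1] xor  r3, r2, r6 → r3=0x4d
body[2] sub  r3, r3, r3 → r3=0x00
body[3] add  r2, r4, #44 → r2=0xcd
epilogue: pop r4=0xc8, sp=0xc3
epilogue: pop r2=0x2d, sp=0xc4
r0: caller-saved, written=False
r3: caller-saved, written=True
r4: callee-saved, written=True
r6: caller-saved, written=False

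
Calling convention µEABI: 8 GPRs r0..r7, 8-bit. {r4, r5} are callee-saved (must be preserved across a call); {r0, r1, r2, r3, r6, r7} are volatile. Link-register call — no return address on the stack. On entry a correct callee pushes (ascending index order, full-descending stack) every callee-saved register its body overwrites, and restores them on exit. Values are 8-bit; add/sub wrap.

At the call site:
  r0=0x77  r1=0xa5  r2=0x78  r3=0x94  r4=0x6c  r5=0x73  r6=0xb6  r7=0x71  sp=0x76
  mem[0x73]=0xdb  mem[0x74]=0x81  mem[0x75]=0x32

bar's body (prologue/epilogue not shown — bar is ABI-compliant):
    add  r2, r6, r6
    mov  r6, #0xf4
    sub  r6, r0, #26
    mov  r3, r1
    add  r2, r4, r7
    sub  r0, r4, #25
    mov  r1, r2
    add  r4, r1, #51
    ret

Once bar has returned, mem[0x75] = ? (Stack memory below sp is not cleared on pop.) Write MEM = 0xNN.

MEM = 0x6c

prologue: push r4 -> mem[0x75]=0x6c, sp=0x75
body[0] add  r2, r6, r6 -> r2=0x6c
body[1] mov  r6, #0xf4 -> r6=0xf4
body[2] sub  r6, r0, #26 -> r6=0x5d
body[3] mov  r3, r1 -> r3=0xa5
body[4] add  r2, r4, r7 -> r2=0xdd
body[5] sub  r0, r4, #25 -> r0=0x53
body[6] mov  r1, r2 -> r1=0xdd
body[7] add  r4, r1, #51 -> r4=0x10
epilogue: pop r4=0x6c, sp=0x76
prologue pushed ['r4'] at ['0x75']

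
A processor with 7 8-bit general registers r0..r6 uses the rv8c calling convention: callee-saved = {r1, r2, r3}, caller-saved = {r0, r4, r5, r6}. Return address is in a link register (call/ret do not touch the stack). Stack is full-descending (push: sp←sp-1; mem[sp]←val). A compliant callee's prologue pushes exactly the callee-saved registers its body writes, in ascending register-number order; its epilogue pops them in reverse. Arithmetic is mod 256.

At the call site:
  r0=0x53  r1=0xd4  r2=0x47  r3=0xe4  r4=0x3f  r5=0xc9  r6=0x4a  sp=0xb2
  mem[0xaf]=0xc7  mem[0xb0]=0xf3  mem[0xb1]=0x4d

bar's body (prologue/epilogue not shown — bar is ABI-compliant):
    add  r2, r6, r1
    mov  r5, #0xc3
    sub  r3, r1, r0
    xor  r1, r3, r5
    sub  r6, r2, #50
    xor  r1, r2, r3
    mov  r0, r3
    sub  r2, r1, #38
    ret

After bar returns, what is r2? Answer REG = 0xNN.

REG = 0x47

prologue: push r1 → mem[0xb1]=0xd4, sp=0xb1
prologue: push r2 → mem[0xb0]=0x47, sp=0xb0
prologue: push r3 → mem[0xaf]=0xe4, sp=0xaf
body[0] add  r2, r6, r1 → r2=0x1e
body[1] mov  r5, #0xc3 → r5=0xc3
body[2] sub  r3, r1, r0 → r3=0x81
body[3] xor  r1, r3, r5 → r1=0x42
body[4] sub  r6, r2, #50 → r6=0xec
body[5] xor  r1, r2, r3 → r1=0x9f
body[6] mov  r0, r3 → r0=0x81
body[7] sub  r2, r1, #38 → r2=0x79
epilogue: pop r3=0xe4, sp=0xb0
epilogue: pop r2=0x47, sp=0xb1
epilogue: pop r1=0xd4, sp=0xb2
r2 is callee-saved → restored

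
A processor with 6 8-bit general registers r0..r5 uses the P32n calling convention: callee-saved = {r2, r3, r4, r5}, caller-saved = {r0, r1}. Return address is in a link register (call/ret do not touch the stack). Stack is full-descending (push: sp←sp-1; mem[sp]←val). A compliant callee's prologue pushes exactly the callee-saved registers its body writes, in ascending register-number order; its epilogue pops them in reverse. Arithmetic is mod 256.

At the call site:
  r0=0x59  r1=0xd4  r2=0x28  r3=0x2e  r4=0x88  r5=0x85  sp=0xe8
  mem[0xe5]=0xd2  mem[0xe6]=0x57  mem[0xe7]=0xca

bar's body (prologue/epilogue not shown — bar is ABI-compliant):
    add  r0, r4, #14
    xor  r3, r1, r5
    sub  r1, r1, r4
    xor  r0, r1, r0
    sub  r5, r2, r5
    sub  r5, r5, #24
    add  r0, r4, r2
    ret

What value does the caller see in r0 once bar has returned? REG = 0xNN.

REG = 0xb0

prologue: push r3 -> mem[0xe7]=0x2e, sp=0xe7
prologue: push r5 -> mem[0xe6]=0x85, sp=0xe6
body[0] add  r0, r4, #14 -> r0=0x96
body[1] xor  r3, r1, r5 -> r3=0x51
body[2] sub  r1, r1, r4 -> r1=0x4c
body[3] xor  r0, r1, r0 -> r0=0xda
body[4] sub  r5, r2, r5 -> r5=0xa3
body[5] sub  r5, r5, #24 -> r5=0x8b
body[6] add  r0, r4, r2 -> r0=0xb0
epilogue: pop r5=0x85, sp=0xe7
epilogue: pop r3=0x2e, sp=0xe8
r0 is caller-saved -> body value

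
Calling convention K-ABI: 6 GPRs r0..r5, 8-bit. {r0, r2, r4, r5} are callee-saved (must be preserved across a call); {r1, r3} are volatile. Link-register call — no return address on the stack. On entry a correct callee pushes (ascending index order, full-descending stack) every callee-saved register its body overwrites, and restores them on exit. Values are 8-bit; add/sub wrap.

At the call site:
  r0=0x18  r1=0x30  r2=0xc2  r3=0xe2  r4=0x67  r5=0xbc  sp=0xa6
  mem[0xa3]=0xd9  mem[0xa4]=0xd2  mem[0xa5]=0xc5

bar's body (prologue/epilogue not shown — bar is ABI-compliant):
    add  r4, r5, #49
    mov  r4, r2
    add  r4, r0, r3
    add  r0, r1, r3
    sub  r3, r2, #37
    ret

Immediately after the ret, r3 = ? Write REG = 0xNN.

REG = 0x9d

prologue: push r0 -> mem[0xa5]=0x18, sp=0xa5
prologue: push r4 -> mem[0xa4]=0x67, sp=0xa4
body[0] add  r4, r5, #49 -> r4=0xed
body[1] mov  r4, r2 -> r4=0xc2
body[2] add  r4, r0, r3 -> r4=0xfa
body[3] add  r0, r1, r3 -> r0=0x12
body[4] sub  r3, r2, #37 -> r3=0x9d
epilogue: pop r4=0x67, sp=0xa5
epilogue: pop r0=0x18, sp=0xa6
r3 is caller-saved -> body value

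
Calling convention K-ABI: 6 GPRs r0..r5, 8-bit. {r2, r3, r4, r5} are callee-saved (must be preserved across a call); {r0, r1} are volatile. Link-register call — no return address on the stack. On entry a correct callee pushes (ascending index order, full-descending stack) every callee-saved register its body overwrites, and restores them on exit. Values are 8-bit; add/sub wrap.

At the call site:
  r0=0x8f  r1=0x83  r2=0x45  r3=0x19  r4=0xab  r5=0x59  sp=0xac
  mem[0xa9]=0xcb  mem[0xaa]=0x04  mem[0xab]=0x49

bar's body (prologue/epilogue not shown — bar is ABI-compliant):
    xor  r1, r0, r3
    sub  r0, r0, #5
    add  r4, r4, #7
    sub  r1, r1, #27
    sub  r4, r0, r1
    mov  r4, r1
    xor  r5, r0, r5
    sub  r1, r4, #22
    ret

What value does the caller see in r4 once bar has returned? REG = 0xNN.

prologue: push r4 -> mem[0xab]=0xab, sp=0xab
prologue: push r5 -> mem[0xaa]=0x59, sp=0xaa
body[0] xor  r1, r0, r3 -> r1=0x96
body[1] sub  r0, r0, #5 -> r0=0x8a
body[2] add  r4, r4, #7 -> r4=0xb2
body[3] sub  r1, r1, #27 -> r1=0x7b
body[4] sub  r4, r0, r1 -> r4=0x0f
body[5] mov  r4, r1 -> r4=0x7b
body[6] xor  r5, r0, r5 -> r5=0xd3
body[7] sub  r1, r4, #22 -> r1=0x65
epilogue: pop r5=0x59, sp=0xab
epilogue: pop r4=0xab, sp=0xac
r4 is callee-saved -> restored

REG = 0xab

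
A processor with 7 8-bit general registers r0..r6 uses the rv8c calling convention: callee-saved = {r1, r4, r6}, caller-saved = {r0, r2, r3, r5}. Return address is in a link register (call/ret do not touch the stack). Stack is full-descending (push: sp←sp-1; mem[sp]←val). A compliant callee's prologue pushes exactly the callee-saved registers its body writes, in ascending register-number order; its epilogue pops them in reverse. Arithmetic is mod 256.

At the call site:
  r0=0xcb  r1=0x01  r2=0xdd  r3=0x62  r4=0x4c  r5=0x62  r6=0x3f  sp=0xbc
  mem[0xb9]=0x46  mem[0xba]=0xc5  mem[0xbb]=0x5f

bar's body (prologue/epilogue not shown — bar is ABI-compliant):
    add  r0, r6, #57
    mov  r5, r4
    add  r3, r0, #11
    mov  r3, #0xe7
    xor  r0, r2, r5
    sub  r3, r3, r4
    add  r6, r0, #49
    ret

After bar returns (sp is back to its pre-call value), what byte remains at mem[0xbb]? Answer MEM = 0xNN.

prologue: push r6 → mem[0xbb]=0x3f, sp=0xbb
body[0] add  r0, r6, #57 → r0=0x78
body[1] mov  r5, r4 → r5=0x4c
body[2] add  r3, r0, #11 → r3=0x83
body[3] mov  r3, #0xe7 → r3=0xe7
body[4] xor  r0, r2, r5 → r0=0x91
body[5] sub  r3, r3, r4 → r3=0x9b
body[6] add  r6, r0, #49 → r6=0xc2
epilogue: pop r6=0x3f, sp=0xbc
prologue pushed ['r6'] at ['0xbb']

MEM = 0x3f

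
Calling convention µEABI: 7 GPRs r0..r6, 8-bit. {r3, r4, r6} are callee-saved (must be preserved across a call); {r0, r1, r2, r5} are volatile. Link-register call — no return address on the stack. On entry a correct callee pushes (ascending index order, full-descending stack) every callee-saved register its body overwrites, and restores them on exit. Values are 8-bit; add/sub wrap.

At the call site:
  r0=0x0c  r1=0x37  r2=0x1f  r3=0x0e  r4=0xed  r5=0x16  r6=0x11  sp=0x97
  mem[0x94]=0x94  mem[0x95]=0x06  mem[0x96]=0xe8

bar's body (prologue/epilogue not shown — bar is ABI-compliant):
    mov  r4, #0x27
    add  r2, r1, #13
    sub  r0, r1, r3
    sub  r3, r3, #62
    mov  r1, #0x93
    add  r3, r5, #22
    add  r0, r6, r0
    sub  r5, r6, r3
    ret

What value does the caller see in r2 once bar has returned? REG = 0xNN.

REG = 0x44

prologue: push r3 → mem[0x96]=0x0e, sp=0x96
prologue: push r4 → mem[0x95]=0xed, sp=0x95
body[0] mov  r4, #0x27 → r4=0x27
body[1] add  r2, r1, #13 → r2=0x44
body[2] sub  r0, r1, r3 → r0=0x29
body[3] sub  r3, r3, #62 → r3=0xd0
body[4] mov  r1, #0x93 → r1=0x93
body[5] add  r3, r5, #22 → r3=0x2c
body[6] add  r0, r6, r0 → r0=0x3a
body[7] sub  r5, r6, r3 → r5=0xe5
epilogue: pop r4=0xed, sp=0x96
epilogue: pop r3=0x0e, sp=0x97
r2 is caller-saved → body value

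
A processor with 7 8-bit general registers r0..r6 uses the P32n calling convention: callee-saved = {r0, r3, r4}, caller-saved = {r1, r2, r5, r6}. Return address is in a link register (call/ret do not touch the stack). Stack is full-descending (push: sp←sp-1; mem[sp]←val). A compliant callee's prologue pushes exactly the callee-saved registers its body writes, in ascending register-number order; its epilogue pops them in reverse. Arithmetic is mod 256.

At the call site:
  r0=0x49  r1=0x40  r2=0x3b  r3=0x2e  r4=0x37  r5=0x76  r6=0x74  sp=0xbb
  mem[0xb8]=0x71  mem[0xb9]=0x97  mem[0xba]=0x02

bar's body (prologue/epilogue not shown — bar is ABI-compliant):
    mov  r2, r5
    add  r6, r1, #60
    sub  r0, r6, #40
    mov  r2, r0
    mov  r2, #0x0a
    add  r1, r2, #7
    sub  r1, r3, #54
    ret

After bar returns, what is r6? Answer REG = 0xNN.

REG = 0x7c

prologue: push r0 → mem[0xba]=0x49, sp=0xba
body[0] mov  r2, r5 → r2=0x76
body[1] add  r6, r1, #60 → r6=0x7c
body[2] sub  r0, r6, #40 → r0=0x54
body[3] mov  r2, r0 → r2=0x54
body[4] mov  r2, #0x0a → r2=0x0a
body[5] add  r1, r2, #7 → r1=0x11
body[6] sub  r1, r3, #54 → r1=0xf8
epilogue: pop r0=0x49, sp=0xbb
r6 is caller-saved → body value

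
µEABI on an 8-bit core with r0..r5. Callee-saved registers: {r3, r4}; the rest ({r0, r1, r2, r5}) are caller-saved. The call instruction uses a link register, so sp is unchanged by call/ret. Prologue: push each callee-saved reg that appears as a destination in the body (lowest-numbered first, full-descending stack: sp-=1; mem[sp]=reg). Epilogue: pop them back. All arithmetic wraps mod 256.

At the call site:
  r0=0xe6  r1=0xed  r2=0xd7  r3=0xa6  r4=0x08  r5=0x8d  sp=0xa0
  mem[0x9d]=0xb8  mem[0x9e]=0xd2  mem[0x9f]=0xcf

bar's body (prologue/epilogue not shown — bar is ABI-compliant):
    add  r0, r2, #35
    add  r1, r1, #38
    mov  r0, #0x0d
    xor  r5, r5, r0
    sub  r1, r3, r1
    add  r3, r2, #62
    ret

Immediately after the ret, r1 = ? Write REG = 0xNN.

prologue: push r3 → mem[0x9f]=0xa6, sp=0x9f
body[0] add  r0, r2, #35 → r0=0xfa
body[1] add  r1, r1, #38 → r1=0x13
body[2] mov  r0, #0x0d → r0=0x0d
body[3] xor  r5, r5, r0 → r5=0x80
body[4] sub  r1, r3, r1 → r1=0x93
body[5] add  r3, r2, #62 → r3=0x15
epilogue: pop r3=0xa6, sp=0xa0
r1 is caller-saved → body value

REG = 0x93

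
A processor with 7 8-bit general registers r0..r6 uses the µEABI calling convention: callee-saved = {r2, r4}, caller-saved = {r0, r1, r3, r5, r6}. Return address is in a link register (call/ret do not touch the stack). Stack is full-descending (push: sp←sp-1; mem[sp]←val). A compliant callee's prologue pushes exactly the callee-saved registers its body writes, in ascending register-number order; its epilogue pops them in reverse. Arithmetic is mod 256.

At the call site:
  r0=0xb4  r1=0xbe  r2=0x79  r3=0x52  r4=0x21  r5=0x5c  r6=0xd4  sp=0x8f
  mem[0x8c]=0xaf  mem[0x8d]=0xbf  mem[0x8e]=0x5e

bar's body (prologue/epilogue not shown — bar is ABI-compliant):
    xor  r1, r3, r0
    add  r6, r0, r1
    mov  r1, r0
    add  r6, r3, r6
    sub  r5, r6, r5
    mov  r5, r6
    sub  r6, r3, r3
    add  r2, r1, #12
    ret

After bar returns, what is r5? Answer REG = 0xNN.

prologue: push r2 -> mem[0x8e]=0x79, sp=0x8e
body[0] xor  r1, r3, r0 -> r1=0xe6
body[1] add  r6, r0, r1 -> r6=0x9a
body[2] mov  r1, r0 -> r1=0xb4
body[3] add  r6, r3, r6 -> r6=0xec
body[4] sub  r5, r6, r5 -> r5=0x90
body[5] mov  r5, r6 -> r5=0xec
body[6] sub  r6, r3, r3 -> r6=0x00
body[7] add  r2, r1, #12 -> r2=0xc0
epilogue: pop r2=0x79, sp=0x8f
r5 is caller-saved -> body value

REG = 0xec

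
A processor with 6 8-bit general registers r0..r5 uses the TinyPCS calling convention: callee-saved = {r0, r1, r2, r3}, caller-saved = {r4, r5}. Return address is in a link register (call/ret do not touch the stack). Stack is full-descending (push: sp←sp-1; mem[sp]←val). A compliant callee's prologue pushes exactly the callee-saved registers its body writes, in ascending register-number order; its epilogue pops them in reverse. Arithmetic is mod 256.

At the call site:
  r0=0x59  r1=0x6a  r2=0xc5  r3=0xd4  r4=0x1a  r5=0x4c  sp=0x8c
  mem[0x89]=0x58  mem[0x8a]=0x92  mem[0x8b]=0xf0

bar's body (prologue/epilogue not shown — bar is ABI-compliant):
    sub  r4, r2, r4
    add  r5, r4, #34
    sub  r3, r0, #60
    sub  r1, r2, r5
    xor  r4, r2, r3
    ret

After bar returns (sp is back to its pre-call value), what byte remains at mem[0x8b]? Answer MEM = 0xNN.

MEM = 0x6a

prologue: push r1 -> mem[0x8b]=0x6a, sp=0x8b
prologue: push r3 -> mem[0x8a]=0xd4, sp=0x8a
body[0] sub  r4, r2, r4 -> r4=0xab
body[1] add  r5, r4, #34 -> r5=0xcd
body[2] sub  r3, r0, #60 -> r3=0x1d
body[3] sub  r1, r2, r5 -> r1=0xf8
body[4] xor  r4, r2, r3 -> r4=0xd8
epilogue: pop r3=0xd4, sp=0x8b
epilogue: pop r1=0x6a, sp=0x8c
prologue pushed ['r1', 'r3'] at ['0x8b', '0x8a']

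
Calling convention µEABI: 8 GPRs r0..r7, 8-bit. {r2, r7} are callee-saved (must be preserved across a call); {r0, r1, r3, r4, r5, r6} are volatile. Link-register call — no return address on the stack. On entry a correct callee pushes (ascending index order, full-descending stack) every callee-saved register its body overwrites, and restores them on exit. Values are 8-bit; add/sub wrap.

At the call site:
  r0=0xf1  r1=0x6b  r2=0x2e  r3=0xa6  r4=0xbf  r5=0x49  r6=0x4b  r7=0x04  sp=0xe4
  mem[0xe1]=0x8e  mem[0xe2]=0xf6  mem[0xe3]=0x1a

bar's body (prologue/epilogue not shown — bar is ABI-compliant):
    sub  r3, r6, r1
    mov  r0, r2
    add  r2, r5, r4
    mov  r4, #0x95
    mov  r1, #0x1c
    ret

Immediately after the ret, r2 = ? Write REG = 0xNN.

prologue: push r2 → mem[0xe3]=0x2e, sp=0xe3
body[0] sub  r3, r6, r1 → r3=0xe0
body[1] mov  r0, r2 → r0=0x2e
body[2] add  r2, r5, r4 → r2=0x08
body[3] mov  r4, #0x95 → r4=0x95
body[4] mov  r1, #0x1c → r1=0x1c
epilogue: pop r2=0x2e, sp=0xe4
r2 is callee-saved → restored

REG = 0x2e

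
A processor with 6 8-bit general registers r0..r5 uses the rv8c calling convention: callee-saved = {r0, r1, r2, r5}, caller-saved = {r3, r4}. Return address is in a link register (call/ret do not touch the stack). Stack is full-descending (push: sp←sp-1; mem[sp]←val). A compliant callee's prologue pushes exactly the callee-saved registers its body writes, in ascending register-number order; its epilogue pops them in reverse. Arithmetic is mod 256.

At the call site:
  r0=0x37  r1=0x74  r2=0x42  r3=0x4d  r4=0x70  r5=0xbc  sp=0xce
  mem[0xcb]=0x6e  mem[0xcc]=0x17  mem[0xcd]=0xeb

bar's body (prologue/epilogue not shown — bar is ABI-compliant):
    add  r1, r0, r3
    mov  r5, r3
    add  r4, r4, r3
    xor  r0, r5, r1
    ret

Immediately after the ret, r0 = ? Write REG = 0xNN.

REG = 0x37

prologue: push r0 -> mem[0xcd]=0x37, sp=0xcd
prologue: push r1 -> mem[0xcc]=0x74, sp=0xcc
prologue: push r5 -> mem[0xcb]=0xbc, sp=0xcb
body[0] add  r1, r0, r3 -> r1=0x84
body[1] mov  r5, r3 -> r5=0x4d
body[2] add  r4, r4, r3 -> r4=0xbd
body[3] xor  r0, r5, r1 -> r0=0xc9
epilogue: pop r5=0xbc, sp=0xcc
epilogue: pop r1=0x74, sp=0xcd
epilogue: pop r0=0x37, sp=0xce
r0 is callee-saved -> restored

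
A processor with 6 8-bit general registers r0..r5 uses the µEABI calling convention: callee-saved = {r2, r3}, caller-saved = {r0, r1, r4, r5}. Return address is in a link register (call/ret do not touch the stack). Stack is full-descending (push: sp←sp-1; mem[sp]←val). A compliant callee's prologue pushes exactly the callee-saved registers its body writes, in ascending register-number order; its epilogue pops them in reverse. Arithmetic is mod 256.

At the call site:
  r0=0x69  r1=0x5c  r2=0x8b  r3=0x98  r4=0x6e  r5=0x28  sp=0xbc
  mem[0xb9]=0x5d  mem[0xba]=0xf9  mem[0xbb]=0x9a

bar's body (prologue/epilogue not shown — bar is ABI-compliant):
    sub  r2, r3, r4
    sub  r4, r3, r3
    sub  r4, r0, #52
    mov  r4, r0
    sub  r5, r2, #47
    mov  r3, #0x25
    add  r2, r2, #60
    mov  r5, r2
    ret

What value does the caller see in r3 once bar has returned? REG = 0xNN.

REG = 0x98

prologue: push r2 → mem[0xbb]=0x8b, sp=0xbb
prologue: push r3 → mem[0xba]=0x98, sp=0xba
body[0] sub  r2, r3, r4 → r2=0x2a
body[1] sub  r4, r3, r3 → r4=0x00
body[2] sub  r4, r0, #52 → r4=0x35
body[3] mov  r4, r0 → r4=0x69
body[4] sub  r5, r2, #47 → r5=0xfb
body[5] mov  r3, #0x25 → r3=0x25
body[6] add  r2, r2, #60 → r2=0x66
body[7] mov  r5, r2 → r5=0x66
epilogue: pop r3=0x98, sp=0xbb
epilogue: pop r2=0x8b, sp=0xbc
r3 is callee-saved → restored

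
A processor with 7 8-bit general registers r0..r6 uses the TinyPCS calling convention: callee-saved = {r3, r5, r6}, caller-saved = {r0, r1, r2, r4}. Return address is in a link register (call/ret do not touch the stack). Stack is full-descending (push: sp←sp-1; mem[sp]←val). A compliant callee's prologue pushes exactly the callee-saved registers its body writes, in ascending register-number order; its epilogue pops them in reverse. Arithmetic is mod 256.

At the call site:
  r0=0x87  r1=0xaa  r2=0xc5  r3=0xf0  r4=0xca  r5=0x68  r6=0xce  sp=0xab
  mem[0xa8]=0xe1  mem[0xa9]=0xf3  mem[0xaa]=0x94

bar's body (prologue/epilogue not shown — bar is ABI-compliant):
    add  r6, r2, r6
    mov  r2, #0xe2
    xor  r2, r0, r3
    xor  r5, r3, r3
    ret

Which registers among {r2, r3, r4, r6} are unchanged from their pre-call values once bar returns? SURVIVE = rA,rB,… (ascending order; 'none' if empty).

prologue: push r5 -> mem[0xaa]=0x68, sp=0xaa
prologue: push r6 -> mem[0xa9]=0xce, sp=0xa9
body[0] add  r6, r2, r6 -> r6=0x93
body[1] mov  r2, #0xe2 -> r2=0xe2
body[2] xor  r2, r0, r3 -> r2=0x77
body[3] xor  r5, r3, r3 -> r5=0x00
epilogue: pop r6=0xce, sp=0xaa
epilogue: pop r5=0x68, sp=0xab
r2: caller-saved, written=True
r3: callee-saved, written=False
r4: caller-saved, written=False
r6: callee-saved, written=True

SURVIVE = r3,r4,r6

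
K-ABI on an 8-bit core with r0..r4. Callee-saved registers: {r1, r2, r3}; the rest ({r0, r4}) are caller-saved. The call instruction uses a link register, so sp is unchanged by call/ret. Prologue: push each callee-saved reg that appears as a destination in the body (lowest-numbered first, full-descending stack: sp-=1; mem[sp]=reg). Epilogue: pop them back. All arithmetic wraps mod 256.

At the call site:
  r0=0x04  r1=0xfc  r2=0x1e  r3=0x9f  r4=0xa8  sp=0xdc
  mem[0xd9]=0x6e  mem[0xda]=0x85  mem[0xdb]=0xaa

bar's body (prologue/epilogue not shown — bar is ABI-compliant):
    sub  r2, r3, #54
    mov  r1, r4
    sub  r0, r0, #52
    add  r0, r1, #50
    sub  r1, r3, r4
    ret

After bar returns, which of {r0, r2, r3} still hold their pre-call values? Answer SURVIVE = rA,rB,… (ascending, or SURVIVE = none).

prologue: push r1 -> mem[0xdb]=0xfc, sp=0xdb
prologue: push r2 -> mem[0xda]=0x1e, sp=0xda
body[0] sub  r2, r3, #54 -> r2=0x69
body[1] mov  r1, r4 -> r1=0xa8
body[2] sub  r0, r0, #52 -> r0=0xd0
body[3] add  r0, r1, #50 -> r0=0xda
body[4] sub  r1, r3, r4 -> r1=0xf7
epilogue: pop r2=0x1e, sp=0xdb
epilogue: pop r1=0xfc, sp=0xdc
r0: caller-saved, written=True
r2: callee-saved, written=True
r3: callee-saved, written=False

SURVIVE = r2,r3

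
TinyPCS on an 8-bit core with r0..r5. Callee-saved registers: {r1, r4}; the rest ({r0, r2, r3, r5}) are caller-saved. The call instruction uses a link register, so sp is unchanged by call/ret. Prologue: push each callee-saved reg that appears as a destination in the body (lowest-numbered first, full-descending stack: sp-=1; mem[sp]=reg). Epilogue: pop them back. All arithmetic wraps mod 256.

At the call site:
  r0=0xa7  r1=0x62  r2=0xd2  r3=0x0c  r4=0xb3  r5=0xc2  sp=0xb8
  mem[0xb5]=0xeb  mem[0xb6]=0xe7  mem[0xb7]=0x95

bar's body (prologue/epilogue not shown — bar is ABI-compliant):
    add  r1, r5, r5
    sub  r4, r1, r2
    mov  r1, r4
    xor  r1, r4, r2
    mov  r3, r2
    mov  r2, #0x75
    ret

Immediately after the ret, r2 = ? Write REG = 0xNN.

prologue: push r1 -> mem[0xb7]=0x62, sp=0xb7
prologue: push r4 -> mem[0xb6]=0xb3, sp=0xb6
body[0] add  r1, r5, r5 -> r1=0x84
body[1] sub  r4, r1, r2 -> r4=0xb2
body[2] mov  r1, r4 -> r1=0xb2
body[3] xor  r1, r4, r2 -> r1=0x60
body[4] mov  r3, r2 -> r3=0xd2
body[5] mov  r2, #0x75 -> r2=0x75
epilogue: pop r4=0xb3, sp=0xb7
epilogue: pop r1=0x62, sp=0xb8
r2 is caller-saved -> body value

REG = 0x75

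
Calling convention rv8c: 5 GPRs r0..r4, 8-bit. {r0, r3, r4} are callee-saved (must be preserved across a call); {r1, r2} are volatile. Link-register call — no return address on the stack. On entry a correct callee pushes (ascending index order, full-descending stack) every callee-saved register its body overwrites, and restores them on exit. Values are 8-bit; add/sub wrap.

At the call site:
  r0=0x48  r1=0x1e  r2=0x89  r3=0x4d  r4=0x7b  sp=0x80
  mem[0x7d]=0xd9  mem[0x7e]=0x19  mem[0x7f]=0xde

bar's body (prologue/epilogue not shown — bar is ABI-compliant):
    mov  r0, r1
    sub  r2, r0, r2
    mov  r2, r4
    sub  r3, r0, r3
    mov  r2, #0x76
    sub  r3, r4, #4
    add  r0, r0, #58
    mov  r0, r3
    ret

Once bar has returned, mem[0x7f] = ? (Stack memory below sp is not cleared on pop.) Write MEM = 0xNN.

MEM = 0x48

prologue: push r0 → mem[0x7f]=0x48, sp=0x7f
prologue: push r3 → mem[0x7e]=0x4d, sp=0x7e
body[0] mov  r0, r1 → r0=0x1e
body[1] sub  r2, r0, r2 → r2=0x95
body[2] mov  r2, r4 → r2=0x7b
body[3] sub  r3, r0, r3 → r3=0xd1
body[4] mov  r2, #0x76 → r2=0x76
body[5] sub  r3, r4, #4 → r3=0x77
body[6] add  r0, r0, #58 → r0=0x58
body[7] mov  r0, r3 → r0=0x77
epilogue: pop r3=0x4d, sp=0x7f
epilogue: pop r0=0x48, sp=0x80
prologue pushed ['r0', 'r3'] at ['0x7f', '0x7e']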